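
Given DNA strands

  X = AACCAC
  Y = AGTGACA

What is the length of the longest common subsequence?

4

Let dp[i][j] be the LCS length of the first i bases of X and the first j bases of Y. dp[i][j] = dp[i-1][j-1]+1 when the i-th and j-th bases match, else max(dp[i-1][j], dp[i][j-1]).
    ·  A  G  T  G  A  C  A
 ·  0  0  0  0  0  0  0  0
 A  0  1  1  1  1  1  1  1
 A  0  1  1  1  1  2  2  2
 C  0  1  1  1  1  2  3  3
 C  0  1  1  1  1  2  3  3
 A  0  1  1  1  1  2  3  4
 C  0  1  1  1  1  2  3  4
dp[6][7] = 4. One LCS (by backtracking along matches): AACA.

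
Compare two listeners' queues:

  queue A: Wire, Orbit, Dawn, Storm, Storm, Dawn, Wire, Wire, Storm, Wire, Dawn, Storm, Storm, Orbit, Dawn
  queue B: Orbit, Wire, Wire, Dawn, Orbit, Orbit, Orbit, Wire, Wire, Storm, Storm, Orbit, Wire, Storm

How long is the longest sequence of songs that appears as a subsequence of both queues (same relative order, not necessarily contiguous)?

Pick Wire [1,3]; then Orbit [2,7]; then Wire [7,8]; then Wire [8,9]; then Storm [9,11]; then Wire [10,13]; then Storm [13,14]; all 7 songs appear in both, in order, and the DP table's final entry dp[15][14] is also 7, so no common subsequence is longer.

7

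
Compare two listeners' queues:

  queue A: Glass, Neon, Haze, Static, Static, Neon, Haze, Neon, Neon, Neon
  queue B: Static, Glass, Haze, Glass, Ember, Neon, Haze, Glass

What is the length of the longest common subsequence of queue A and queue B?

4

Match Glass [1,2], then Haze [3,3], then Neon [6,6], then Haze [7,7] — 4 songs in the same relative order in both. Since dp[10][8] = 4, nothing longer is possible.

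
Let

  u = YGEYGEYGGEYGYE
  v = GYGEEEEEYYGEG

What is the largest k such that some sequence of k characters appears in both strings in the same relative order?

Match Y [1,2]; then G [2,3]; then E [3,8]; then Y [4,9]; then Y [7,10]; then G [9,11]; then E [10,12]; then G [12,13] — 8 characters in the same relative order in both. dp[14][13] = 8 confirms this is the maximum.

8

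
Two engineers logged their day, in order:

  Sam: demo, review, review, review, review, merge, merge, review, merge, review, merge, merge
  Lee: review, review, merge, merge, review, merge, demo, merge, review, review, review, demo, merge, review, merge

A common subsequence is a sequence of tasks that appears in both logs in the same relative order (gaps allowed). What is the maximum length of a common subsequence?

9

One common subsequence of length 9: review at Sam[2]=Lee[1] → review at Sam[3]=Lee[2] → review at Sam[5]=Lee[5] → merge at Sam[6]=Lee[6] → merge at Sam[7]=Lee[8] → review at Sam[8]=Lee[11] → merge at Sam[9]=Lee[13] → review at Sam[10]=Lee[14] → merge at Sam[12]=Lee[15], and the DP table's final entry dp[12][15] is also 9, so no common subsequence is longer.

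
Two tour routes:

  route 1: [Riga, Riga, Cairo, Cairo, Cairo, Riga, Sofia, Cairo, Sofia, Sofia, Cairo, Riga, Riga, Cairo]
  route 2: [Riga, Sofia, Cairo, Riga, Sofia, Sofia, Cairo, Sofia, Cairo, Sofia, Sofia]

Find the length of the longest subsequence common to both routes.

7

One common subsequence of length 7: Riga [1,1], then Riga [2,4], then Cairo [5,7], then Sofia [7,8], then Cairo [8,9], then Sofia [9,10], then Sofia [10,11]. dp[14][11] = 7 confirms this is the maximum.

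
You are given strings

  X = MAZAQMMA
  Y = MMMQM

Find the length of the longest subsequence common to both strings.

Pick M (X #1, Y #3) → Q (X #5, Y #4) → M (X #7, Y #5); all 3 characters appear in both, in order. dp[8][5] = 3 confirms this is the maximum.

3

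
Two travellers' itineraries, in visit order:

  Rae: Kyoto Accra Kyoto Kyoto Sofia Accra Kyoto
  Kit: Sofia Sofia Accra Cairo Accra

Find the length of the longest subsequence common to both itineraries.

One common subsequence of length 2: Accra at Rae[2]=Kit[3], then Accra at Rae[6]=Kit[5]. Since dp[7][5] = 2, nothing longer is possible.

2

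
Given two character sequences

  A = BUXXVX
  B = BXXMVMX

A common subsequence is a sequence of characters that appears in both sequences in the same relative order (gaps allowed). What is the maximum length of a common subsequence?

5

Let dp[i][j] be the LCS length of the first i characters of A and the first j characters of B. dp[i][j] = dp[i-1][j-1]+1 when the i-th and j-th characters match, else max(dp[i-1][j], dp[i][j-1]).
    ·  B  X  X  M  V  M  X
 ·  0  0  0  0  0  0  0  0
 B  0  1  1  1  1  1  1  1
 U  0  1  1  1  1  1  1  1
 X  0  1  2  2  2  2  2  2
 X  0  1  2  3  3  3  3  3
 V  0  1  2  3  3  4  4  4
 X  0  1  2  3  3  4  4  5
dp[6][7] = 5. One LCS (by backtracking along matches): BXXVX.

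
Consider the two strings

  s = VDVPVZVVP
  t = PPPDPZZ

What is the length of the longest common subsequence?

Taking D at s[2]=t[4], then P at s[4]=t[5], then Z at s[6]=t[7] gives a common subsequence of length 3. The LCS DP gives dp[9][7] = 3, so this is optimal.

3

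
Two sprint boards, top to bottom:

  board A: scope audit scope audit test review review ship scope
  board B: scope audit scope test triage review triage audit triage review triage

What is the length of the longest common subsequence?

Match scope [1,1] → audit [2,2] → scope [3,3] → test [5,4] → review [6,6] → review [7,10] — 6 tasks in the same relative order in both. The LCS DP gives dp[9][11] = 6, so this is optimal.

6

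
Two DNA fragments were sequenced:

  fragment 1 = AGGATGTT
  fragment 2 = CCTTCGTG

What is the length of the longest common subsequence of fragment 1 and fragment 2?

3

Let dp[i][j] be the LCS length of the first i bases of fragment 1 and the first j bases of fragment 2. dp[i][j] = dp[i-1][j-1]+1 when the i-th and j-th bases match, else max(dp[i-1][j], dp[i][j-1]).
    ·  C  C  T  T  C  G  T  G
 ·  0  0  0  0  0  0  0  0  0
 A  0  0  0  0  0  0  0  0  0
 G  0  0  0  0  0  0  1  1  1
 G  0  0  0  0  0  0  1  1  2
 A  0  0  0  0  0  0  1  1  2
 T  0  0  0  1  1  1  1  2  2
 G  0  0  0  1  1  1  2  2  3
 T  0  0  0  1  2  2  2  3  3
 T  0  0  0  1  2  2  2  3  3
dp[8][8] = 3. One LCS (by backtracking along matches): GTG.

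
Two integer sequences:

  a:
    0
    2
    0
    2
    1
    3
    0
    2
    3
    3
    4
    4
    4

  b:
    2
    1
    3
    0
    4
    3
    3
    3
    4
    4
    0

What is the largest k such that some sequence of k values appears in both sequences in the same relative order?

Taking 2 [4,1]; then 1 [5,2]; then 3 [6,3]; then 0 [7,4]; then 3 [9,7]; then 3 [10,8]; then 4 [11,9]; then 4 [12,10] gives a common subsequence of length 8. The LCS DP gives dp[13][11] = 8, so this is optimal.

8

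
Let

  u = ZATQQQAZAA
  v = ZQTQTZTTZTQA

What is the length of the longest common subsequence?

Taking Z (u #1, v #1); then T (u #3, v #3); then Q (u #4, v #4); then Q (u #6, v #11); then A (u #10, v #12) gives a common subsequence of length 5. dp[10][12] = 5 confirms this is the maximum.

5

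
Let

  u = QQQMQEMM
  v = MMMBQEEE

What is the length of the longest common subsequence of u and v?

Pick M [4,3], Q [5,5], E [6,8]; all 3 characters appear in both, in order. Since dp[8][8] = 3, nothing longer is possible.

3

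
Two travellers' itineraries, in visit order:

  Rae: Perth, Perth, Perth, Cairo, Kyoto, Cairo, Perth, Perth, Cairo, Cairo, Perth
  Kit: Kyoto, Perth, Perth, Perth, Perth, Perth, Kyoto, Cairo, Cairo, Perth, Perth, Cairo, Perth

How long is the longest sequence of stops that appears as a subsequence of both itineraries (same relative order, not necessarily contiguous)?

Pick Perth at Rae[1]=Kit[4] → Perth at Rae[2]=Kit[5] → Perth at Rae[3]=Kit[6] → Cairo at Rae[4]=Kit[8] → Cairo at Rae[6]=Kit[9] → Perth at Rae[7]=Kit[10] → Perth at Rae[8]=Kit[11] → Cairo at Rae[10]=Kit[12] → Perth at Rae[11]=Kit[13]; all 9 stops appear in both, in order, and the DP table's final entry dp[11][13] is also 9, so no common subsequence is longer.

9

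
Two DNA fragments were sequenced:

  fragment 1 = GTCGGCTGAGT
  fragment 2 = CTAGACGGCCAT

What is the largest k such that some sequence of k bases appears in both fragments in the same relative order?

Let dp[i][j] be the LCS length of the first i bases of fragment 1 and the first j bases of fragment 2. dp[i][j] = dp[i-1][j-1]+1 when the i-th and j-th bases match, else max(dp[i-1][j], dp[i][j-1]).
    ·  C  T  A  G  A  C  G  G  C  C  A  T
 ·  0  0  0  0  0  0  0  0  0  0  0  0  0
 G  0  0  0  0  1  1  1  1  1  1  1  1  1
 T  0  0  1  1  1  1  1  1  1  1  1  1  2
 C  0  1  1  1  1  1  2  2  2  2  2  2  2
 G  0  1  1  1  2  2  2  3  3  3  3  3  3
 G  0  1  1  1  2  2  2  3  4  4  4  4  4
 C  0  1  1  1  2  2  3  3  4  5  5  5  5
 T  0  1  2  2  2  2  3  3  4  5  5  5  6
 G  0  1  2  2  3  3  3  4  4  5  5  5  6
 A  0  1  2  3  3  4  4  4  4  5  5  6  6
 G  0  1  2  3  4  4  4  5  5  5  5  6  6
 T  0  1  2  3  4  4  4  5  5  5  5  6  7
dp[11][12] = 7. One LCS (by backtracking along matches): GCGGCAT.

7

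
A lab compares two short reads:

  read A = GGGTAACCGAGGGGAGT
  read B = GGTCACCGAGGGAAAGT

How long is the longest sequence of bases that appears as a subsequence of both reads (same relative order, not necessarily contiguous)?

14

Pick G (read A #2, read B #1); then G (read A #3, read B #2); then T (read A #4, read B #3); then A (read A #6, read B #5); then C (read A #7, read B #6); then C (read A #8, read B #7); then G (read A #9, read B #8); then A (read A #10, read B #9); then G (read A #11, read B #10); then G (read A #12, read B #11); then G (read A #13, read B #12); then A (read A #15, read B #15); then G (read A #16, read B #16); then T (read A #17, read B #17); all 14 bases appear in both, in order. The LCS DP gives dp[17][17] = 14, so this is optimal.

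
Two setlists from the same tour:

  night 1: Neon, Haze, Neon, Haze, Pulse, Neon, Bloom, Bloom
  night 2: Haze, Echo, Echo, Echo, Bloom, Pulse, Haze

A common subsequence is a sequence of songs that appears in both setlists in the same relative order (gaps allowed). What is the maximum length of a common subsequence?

2

Match Haze at night 1[2]=night 2[1], Haze at night 1[4]=night 2[7] — 2 songs in the same relative order in both. Since dp[8][7] = 2, nothing longer is possible.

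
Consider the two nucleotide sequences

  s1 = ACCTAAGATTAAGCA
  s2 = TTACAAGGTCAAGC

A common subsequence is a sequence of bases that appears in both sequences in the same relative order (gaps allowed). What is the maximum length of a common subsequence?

Match A at s1[1]=s2[3], C at s1[3]=s2[4], A at s1[5]=s2[5], A at s1[6]=s2[6], G at s1[7]=s2[8], T at s1[9]=s2[9], A at s1[11]=s2[11], A at s1[12]=s2[12], G at s1[13]=s2[13], C at s1[14]=s2[14] — 10 bases in the same relative order in both, and the DP table's final entry dp[15][14] is also 10, so no common subsequence is longer.

10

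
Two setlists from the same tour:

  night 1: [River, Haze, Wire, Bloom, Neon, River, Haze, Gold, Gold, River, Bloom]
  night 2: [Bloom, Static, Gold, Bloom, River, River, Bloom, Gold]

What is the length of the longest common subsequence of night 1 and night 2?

4

Match Bloom (night 1 #4, night 2 #4); then River (night 1 #6, night 2 #5); then River (night 1 #10, night 2 #6); then Bloom (night 1 #11, night 2 #7) — 4 songs in the same relative order in both, and the DP table's final entry dp[11][8] is also 4, so no common subsequence is longer.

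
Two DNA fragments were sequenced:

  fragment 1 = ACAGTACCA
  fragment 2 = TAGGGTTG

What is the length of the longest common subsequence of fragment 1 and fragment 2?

3

Taking A [1,2]; then G [4,5]; then T [5,7] gives a common subsequence of length 3, and the DP table's final entry dp[9][8] is also 3, so no common subsequence is longer.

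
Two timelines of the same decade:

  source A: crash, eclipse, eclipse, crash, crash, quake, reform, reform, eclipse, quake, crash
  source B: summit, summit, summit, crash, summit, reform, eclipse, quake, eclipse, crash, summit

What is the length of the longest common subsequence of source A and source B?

One common subsequence of length 5: crash [1,4] → eclipse [3,7] → quake [6,8] → eclipse [9,9] → crash [11,10], and the DP table's final entry dp[11][11] is also 5, so no common subsequence is longer.

5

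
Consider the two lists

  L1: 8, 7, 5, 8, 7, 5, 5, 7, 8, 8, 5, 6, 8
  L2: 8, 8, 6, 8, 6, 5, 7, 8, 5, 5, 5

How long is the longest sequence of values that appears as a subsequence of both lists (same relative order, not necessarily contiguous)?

Let dp[i][j] be the LCS length of the first i values of L1 and the first j values of L2. dp[i][j] = dp[i-1][j-1]+1 when the i-th and j-th values match, else max(dp[i-1][j], dp[i][j-1]).
    ·  8  8  6  8  6  5  7  8  5  5  5
 ·  0  0  0  0  0  0  0  0  0  0  0  0
 8  0  1  1  1  1  1  1  1  1  1  1  1
 7  0  1  1  1  1  1  1  2  2  2  2  2
 5  0  1  1  1  1  1  2  2  2  3  3  3
 8  0  1  2  2  2  2  2  2  3  3  3  3
 7  0  1  2  2  2  2  2  3  3  3  3  3
 5  0  1  2  2  2  2  3  3  3  4  4  4
 5  0  1  2  2  2  2  3  3  3  4  5  5
 7  0  1  2  2  2  2  3  4  4  4  5  5
 8  0  1  2  2  3  3  3  4  5  5  5  5
 8  0  1  2  2  3  3  3  4  5  5  5  5
 5  0  1  2  2  3  3  4  4  5  6  6  6
 6  0  1  2  3  3  4  4  4  5  6  6  6
 8  0  1  2  3  4  4  4  4  5  6  6  6
dp[13][11] = 6. One LCS (by backtracking along matches): 8, 7, 8, 5, 5, 5.

6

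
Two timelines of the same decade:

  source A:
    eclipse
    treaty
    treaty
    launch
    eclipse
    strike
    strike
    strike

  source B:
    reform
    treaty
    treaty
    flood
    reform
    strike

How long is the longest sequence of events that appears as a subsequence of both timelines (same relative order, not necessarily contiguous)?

3

One common subsequence of length 3: treaty [2,2], then treaty [3,3], then strike [8,6]. The LCS DP gives dp[8][6] = 3, so this is optimal.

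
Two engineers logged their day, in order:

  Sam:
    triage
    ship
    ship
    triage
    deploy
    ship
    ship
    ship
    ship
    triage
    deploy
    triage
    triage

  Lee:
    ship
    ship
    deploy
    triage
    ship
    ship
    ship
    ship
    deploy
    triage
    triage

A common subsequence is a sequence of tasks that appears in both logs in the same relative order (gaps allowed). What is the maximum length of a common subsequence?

10

One common subsequence of length 10: ship at Sam[2]=Lee[1] → ship at Sam[3]=Lee[2] → triage at Sam[4]=Lee[4] → ship at Sam[6]=Lee[5] → ship at Sam[7]=Lee[6] → ship at Sam[8]=Lee[7] → ship at Sam[9]=Lee[8] → deploy at Sam[11]=Lee[9] → triage at Sam[12]=Lee[10] → triage at Sam[13]=Lee[11]. dp[13][11] = 10 confirms this is the maximum.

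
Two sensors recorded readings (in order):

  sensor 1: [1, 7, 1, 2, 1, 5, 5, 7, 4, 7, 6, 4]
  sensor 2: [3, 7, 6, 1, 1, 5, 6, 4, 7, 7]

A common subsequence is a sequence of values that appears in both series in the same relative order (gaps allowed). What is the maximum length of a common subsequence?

Let dp[i][j] be the LCS length of the first i values of sensor 1 and the first j values of sensor 2. dp[i][j] = dp[i-1][j-1]+1 when the i-th and j-th values match, else max(dp[i-1][j], dp[i][j-1]).
    ·  3  7  6  1  1  5  6  4  7  7
 ·  0  0  0  0  0  0  0  0  0  0  0
 1  0  0  0  0  1  1  1  1  1  1  1
 7  0  0  1  1  1  1  1  1  1  2  2
 1  0  0  1  1  2  2  2  2  2  2  2
 2  0  0  1  1  2  2  2  2  2  2  2
 1  0  0  1  1  2  3  3  3  3  3  3
 5  0  0  1  1  2  3  4  4  4  4  4
 5  0  0  1  1  2  3  4  4  4  4  4
 7  0  0  1  1  2  3  4  4  4  5  5
 4  0  0  1  1  2  3  4  4  5  5  5
 7  0  0  1  1  2  3  4  4  5  6  6
 6  0  0  1  2  2  3  4  5  5  6  6
 4  0  0  1  2  2  3  4  5  6  6  6
dp[12][10] = 6. One LCS (by backtracking along matches): 7, 1, 1, 5, 7, 7.

6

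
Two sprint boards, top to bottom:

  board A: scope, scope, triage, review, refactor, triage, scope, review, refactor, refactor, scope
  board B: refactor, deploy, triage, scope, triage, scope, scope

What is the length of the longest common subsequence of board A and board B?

Taking scope at board A[2]=board B[4], triage at board A[6]=board B[5], scope at board A[7]=board B[6], scope at board A[11]=board B[7] gives a common subsequence of length 4, and the DP table's final entry dp[11][7] is also 4, so no common subsequence is longer.

4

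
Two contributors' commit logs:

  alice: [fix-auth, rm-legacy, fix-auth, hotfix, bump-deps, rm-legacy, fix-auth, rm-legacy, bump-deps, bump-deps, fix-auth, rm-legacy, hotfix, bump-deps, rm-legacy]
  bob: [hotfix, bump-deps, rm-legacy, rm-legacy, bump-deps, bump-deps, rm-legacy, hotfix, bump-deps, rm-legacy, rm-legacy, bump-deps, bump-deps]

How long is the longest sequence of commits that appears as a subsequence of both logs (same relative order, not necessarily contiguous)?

Match hotfix [4,1]; then bump-deps [5,2]; then rm-legacy [6,3]; then rm-legacy [8,4]; then bump-deps [9,5]; then bump-deps [10,6]; then rm-legacy [12,7]; then hotfix [13,8]; then bump-deps [14,9]; then rm-legacy [15,11] — 10 commits in the same relative order in both. The LCS DP gives dp[15][13] = 10, so this is optimal.

10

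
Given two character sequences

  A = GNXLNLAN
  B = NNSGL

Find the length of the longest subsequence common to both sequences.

3

Pick N (A #2, B #1) → N (A #5, B #2) → L (A #6, B #5); all 3 characters appear in both, in order. dp[8][5] = 3 confirms this is the maximum.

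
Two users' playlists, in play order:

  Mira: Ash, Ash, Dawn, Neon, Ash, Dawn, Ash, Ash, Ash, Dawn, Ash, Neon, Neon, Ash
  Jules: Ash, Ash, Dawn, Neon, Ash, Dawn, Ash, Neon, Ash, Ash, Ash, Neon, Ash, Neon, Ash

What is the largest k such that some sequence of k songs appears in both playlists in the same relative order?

13

Taking Ash [1,1] → Ash [2,2] → Dawn [3,3] → Neon [4,4] → Ash [5,5] → Dawn [6,6] → Ash [7,7] → Ash [8,9] → Ash [9,10] → Ash [11,11] → Neon [12,12] → Neon [13,14] → Ash [14,15] gives a common subsequence of length 13. dp[14][15] = 13 confirms this is the maximum.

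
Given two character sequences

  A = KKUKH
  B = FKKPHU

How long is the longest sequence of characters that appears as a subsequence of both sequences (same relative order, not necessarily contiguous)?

3

Taking K at A[1]=B[2], then K at A[2]=B[3], then U at A[3]=B[6] gives a common subsequence of length 3. The LCS DP gives dp[5][6] = 3, so this is optimal.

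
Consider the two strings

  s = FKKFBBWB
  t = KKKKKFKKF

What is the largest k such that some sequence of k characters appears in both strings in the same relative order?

4

One common subsequence of length 4: F at s[1]=t[6]; then K at s[2]=t[7]; then K at s[3]=t[8]; then F at s[4]=t[9], and the DP table's final entry dp[8][9] is also 4, so no common subsequence is longer.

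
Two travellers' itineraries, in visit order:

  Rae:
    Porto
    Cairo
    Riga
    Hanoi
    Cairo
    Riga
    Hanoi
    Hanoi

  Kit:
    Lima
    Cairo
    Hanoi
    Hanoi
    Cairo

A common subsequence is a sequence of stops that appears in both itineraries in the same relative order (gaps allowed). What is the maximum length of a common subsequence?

3

Taking Cairo [2,2]; then Hanoi [4,4]; then Cairo [5,5] gives a common subsequence of length 3, and the DP table's final entry dp[8][5] is also 3, so no common subsequence is longer.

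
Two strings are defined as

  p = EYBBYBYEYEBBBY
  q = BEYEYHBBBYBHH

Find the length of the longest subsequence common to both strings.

8

Taking E (p #1, q #2), Y (p #7, q #3), E (p #8, q #4), Y (p #9, q #5), B (p #11, q #7), B (p #12, q #8), B (p #13, q #9), Y (p #14, q #10) gives a common subsequence of length 8. Since dp[14][13] = 8, nothing longer is possible.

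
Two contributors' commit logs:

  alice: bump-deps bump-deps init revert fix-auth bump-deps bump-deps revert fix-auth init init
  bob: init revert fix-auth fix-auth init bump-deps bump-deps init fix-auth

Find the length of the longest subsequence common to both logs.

Taking init [3,1], then revert [4,2], then fix-auth [5,4], then bump-deps [6,6], then bump-deps [7,7], then fix-auth [9,9] gives a common subsequence of length 6. Since dp[11][9] = 6, nothing longer is possible.

6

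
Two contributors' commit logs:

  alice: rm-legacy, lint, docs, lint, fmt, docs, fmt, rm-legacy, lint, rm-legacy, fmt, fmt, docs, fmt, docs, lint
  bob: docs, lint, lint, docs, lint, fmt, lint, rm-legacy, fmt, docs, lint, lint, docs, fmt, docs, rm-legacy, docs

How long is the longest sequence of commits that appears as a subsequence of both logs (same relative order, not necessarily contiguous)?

10

Pick lint (alice #2, bob #3), then docs (alice #3, bob #4), then lint (alice #4, bob #5), then fmt (alice #7, bob #6), then lint (alice #9, bob #7), then rm-legacy (alice #10, bob #8), then fmt (alice #11, bob #9), then fmt (alice #12, bob #14), then docs (alice #13, bob #15), then docs (alice #15, bob #17); all 10 commits appear in both, in order, and the DP table's final entry dp[16][17] is also 10, so no common subsequence is longer.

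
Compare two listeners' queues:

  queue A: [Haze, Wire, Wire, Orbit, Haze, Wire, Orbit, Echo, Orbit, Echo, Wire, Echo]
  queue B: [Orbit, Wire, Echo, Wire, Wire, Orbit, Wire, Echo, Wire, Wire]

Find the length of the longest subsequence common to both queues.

6

Taking Wire at queue A[2]=queue B[4]; then Wire at queue A[3]=queue B[5]; then Orbit at queue A[4]=queue B[6]; then Wire at queue A[6]=queue B[7]; then Echo at queue A[8]=queue B[8]; then Wire at queue A[11]=queue B[10] gives a common subsequence of length 6, and the DP table's final entry dp[12][10] is also 6, so no common subsequence is longer.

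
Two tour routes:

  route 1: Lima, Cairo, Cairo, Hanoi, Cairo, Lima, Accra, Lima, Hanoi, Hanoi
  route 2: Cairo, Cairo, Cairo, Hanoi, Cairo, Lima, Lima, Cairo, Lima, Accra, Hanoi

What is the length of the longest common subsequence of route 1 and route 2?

Taking Cairo [2,2], Cairo [3,3], Hanoi [4,4], Cairo [5,8], Lima [6,9], Accra [7,10], Hanoi [10,11] gives a common subsequence of length 7. Since dp[10][11] = 7, nothing longer is possible.

7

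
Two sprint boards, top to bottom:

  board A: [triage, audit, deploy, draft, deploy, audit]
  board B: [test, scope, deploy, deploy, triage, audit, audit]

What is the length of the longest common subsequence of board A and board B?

3

Pick triage at board A[1]=board B[5], then audit at board A[2]=board B[6], then audit at board A[6]=board B[7]; all 3 tasks appear in both, in order. dp[6][7] = 3 confirms this is the maximum.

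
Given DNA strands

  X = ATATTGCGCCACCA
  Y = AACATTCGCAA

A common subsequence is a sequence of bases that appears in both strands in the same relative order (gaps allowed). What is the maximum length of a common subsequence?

9

One common subsequence of length 9: A at X[1]=Y[2], A at X[3]=Y[4], T at X[4]=Y[5], T at X[5]=Y[6], C at X[7]=Y[7], G at X[8]=Y[8], C at X[10]=Y[9], A at X[11]=Y[10], A at X[14]=Y[11]. Since dp[14][11] = 9, nothing longer is possible.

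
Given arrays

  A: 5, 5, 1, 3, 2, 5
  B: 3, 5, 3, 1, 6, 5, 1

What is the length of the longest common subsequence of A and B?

Pick 5 (A #1, B #2); then 5 (A #2, B #6); then 1 (A #3, B #7); all 3 values appear in both, in order. Since dp[6][7] = 3, nothing longer is possible.

3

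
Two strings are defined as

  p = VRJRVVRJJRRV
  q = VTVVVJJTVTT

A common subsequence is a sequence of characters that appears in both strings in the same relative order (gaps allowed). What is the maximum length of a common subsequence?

Let dp[i][j] be the LCS length of the first i characters of p and the first j characters of q. dp[i][j] = dp[i-1][j-1]+1 when the i-th and j-th characters match, else max(dp[i-1][j], dp[i][j-1]).
    ·  V  T  V  V  V  J  J  T  V  T  T
 ·  0  0  0  0  0  0  0  0  0  0  0  0
 V  0  1  1  1  1  1  1  1  1  1  1  1
 R  0  1  1  1  1  1  1  1  1  1  1  1
 J  0  1  1  1  1  1  2  2  2  2  2  2
 R  0  1  1  1  1  1  2  2  2  2  2  2
 V  0  1  1  2  2  2  2  2  2  3  3  3
 V  0  1  1  2  3  3  3  3  3  3  3  3
 R  0  1  1  2  3  3  3  3  3  3  3  3
 J  0  1  1  2  3  3  4  4  4  4  4  4
 J  0  1  1  2  3  3  4  5  5  5  5  5
 R  0  1  1  2  3  3  4  5  5  5  5  5
 R  0  1  1  2  3  3  4  5  5  5  5  5
 V  0  1  1  2  3  4  4  5  5  6  6  6
dp[12][11] = 6. One LCS (by backtracking along matches): VVVJJV.

6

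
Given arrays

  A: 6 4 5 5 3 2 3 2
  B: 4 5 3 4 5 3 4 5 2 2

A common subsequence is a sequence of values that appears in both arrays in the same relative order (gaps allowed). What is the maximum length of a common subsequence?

Let dp[i][j] be the LCS length of the first i values of A and the first j values of B. dp[i][j] = dp[i-1][j-1]+1 when the i-th and j-th values match, else max(dp[i-1][j], dp[i][j-1]).
    ·  4  5  3  4  5  3  4  5  2  2
 ·  0  0  0  0  0  0  0  0  0  0  0
 6  0  0  0  0  0  0  0  0  0  0  0
 4  0  1  1  1  1  1  1  1  1  1  1
 5  0  1  2  2  2  2  2  2  2  2  2
 5  0  1  2  2  2  3  3  3  3  3  3
 3  0  1  2  3  3  3  4  4  4  4  4
 2  0  1  2  3  3  3  4  4  4  5  5
 3  0  1  2  3  3  3  4  4  4  5  5
 2  0  1  2  3  3  3  4  4  4  5  6
dp[8][10] = 6. One LCS (by backtracking along matches): 4, 5, 5, 3, 2, 2.

6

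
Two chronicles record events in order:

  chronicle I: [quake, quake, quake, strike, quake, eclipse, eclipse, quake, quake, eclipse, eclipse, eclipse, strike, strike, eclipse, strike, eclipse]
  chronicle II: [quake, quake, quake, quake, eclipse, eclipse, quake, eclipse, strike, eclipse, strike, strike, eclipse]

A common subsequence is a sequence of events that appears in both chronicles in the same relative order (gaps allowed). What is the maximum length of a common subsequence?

Match quake [1,1], then quake [2,2], then quake [3,3], then quake [5,4], then eclipse [6,5], then eclipse [7,6], then quake [9,7], then eclipse [10,8], then eclipse [12,10], then strike [14,11], then strike [16,12], then eclipse [17,13] — 12 events in the same relative order in both. Since dp[17][13] = 12, nothing longer is possible.

12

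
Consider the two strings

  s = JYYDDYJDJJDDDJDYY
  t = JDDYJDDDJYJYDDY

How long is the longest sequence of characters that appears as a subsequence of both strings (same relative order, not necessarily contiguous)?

Taking J (s #1, t #1), then D (s #4, t #2), then D (s #5, t #3), then Y (s #6, t #4), then J (s #7, t #5), then D (s #8, t #8), then J (s #9, t #9), then J (s #10, t #11), then D (s #13, t #13), then D (s #15, t #14), then Y (s #17, t #15) gives a common subsequence of length 11. dp[17][15] = 11 confirms this is the maximum.

11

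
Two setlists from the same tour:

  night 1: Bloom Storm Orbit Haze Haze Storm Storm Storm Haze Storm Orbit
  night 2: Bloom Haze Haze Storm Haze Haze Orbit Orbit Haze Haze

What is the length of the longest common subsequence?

6

Match Bloom (night 1 #1, night 2 #1), then Haze (night 1 #4, night 2 #2), then Haze (night 1 #5, night 2 #3), then Storm (night 1 #6, night 2 #4), then Haze (night 1 #9, night 2 #6), then Orbit (night 1 #11, night 2 #8) — 6 songs in the same relative order in both. dp[11][10] = 6 confirms this is the maximum.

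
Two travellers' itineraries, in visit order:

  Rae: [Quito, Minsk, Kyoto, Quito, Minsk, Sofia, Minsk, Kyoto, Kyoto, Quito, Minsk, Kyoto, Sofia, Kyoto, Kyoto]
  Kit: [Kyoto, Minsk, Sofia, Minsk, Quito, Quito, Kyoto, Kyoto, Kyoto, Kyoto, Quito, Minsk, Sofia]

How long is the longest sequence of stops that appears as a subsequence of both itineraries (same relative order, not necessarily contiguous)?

9

Pick Kyoto at Rae[3]=Kit[1], Minsk at Rae[5]=Kit[2], Sofia at Rae[6]=Kit[3], Minsk at Rae[7]=Kit[4], Kyoto at Rae[8]=Kit[9], Kyoto at Rae[9]=Kit[10], Quito at Rae[10]=Kit[11], Minsk at Rae[11]=Kit[12], Sofia at Rae[13]=Kit[13]; all 9 stops appear in both, in order. The LCS DP gives dp[15][13] = 9, so this is optimal.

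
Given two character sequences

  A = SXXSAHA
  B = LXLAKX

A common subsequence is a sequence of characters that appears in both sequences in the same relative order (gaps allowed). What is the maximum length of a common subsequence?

Taking X (A #2, B #2) → X (A #3, B #6) gives a common subsequence of length 2. Since dp[7][6] = 2, nothing longer is possible.

2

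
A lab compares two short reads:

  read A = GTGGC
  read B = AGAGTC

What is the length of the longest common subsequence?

3

One common subsequence of length 3: G at read A[1]=read B[4], then T at read A[2]=read B[5], then C at read A[5]=read B[6]. dp[5][6] = 3 confirms this is the maximum.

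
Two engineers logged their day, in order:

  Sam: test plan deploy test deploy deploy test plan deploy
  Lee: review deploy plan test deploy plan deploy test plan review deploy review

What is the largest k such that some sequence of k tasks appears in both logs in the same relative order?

Match plan [2,3], test [4,4], deploy [5,5], deploy [6,7], test [7,8], plan [8,9], deploy [9,11] — 7 tasks in the same relative order in both. The LCS DP gives dp[9][12] = 7, so this is optimal.

7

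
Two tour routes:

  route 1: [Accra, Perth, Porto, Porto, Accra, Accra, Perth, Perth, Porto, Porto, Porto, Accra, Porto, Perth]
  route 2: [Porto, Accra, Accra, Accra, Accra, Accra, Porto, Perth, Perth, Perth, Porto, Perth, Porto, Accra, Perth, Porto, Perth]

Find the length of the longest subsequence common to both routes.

Taking Accra at route 1[1]=route 2[4], Accra at route 1[5]=route 2[5], Accra at route 1[6]=route 2[6], Perth at route 1[7]=route 2[9], Perth at route 1[8]=route 2[10], Porto at route 1[9]=route 2[11], Porto at route 1[11]=route 2[13], Accra at route 1[12]=route 2[14], Porto at route 1[13]=route 2[16], Perth at route 1[14]=route 2[17] gives a common subsequence of length 10. Since dp[14][17] = 10, nothing longer is possible.

10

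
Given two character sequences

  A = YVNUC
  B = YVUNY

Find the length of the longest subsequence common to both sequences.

3

Let dp[i][j] be the LCS length of the first i characters of A and the first j characters of B. dp[i][j] = dp[i-1][j-1]+1 when the i-th and j-th characters match, else max(dp[i-1][j], dp[i][j-1]).
    ·  Y  V  U  N  Y
 ·  0  0  0  0  0  0
 Y  0  1  1  1  1  1
 V  0  1  2  2  2  2
 N  0  1  2  2  3  3
 U  0  1  2  3  3  3
 C  0  1  2  3  3  3
dp[5][5] = 3. One LCS (by backtracking along matches): YVN.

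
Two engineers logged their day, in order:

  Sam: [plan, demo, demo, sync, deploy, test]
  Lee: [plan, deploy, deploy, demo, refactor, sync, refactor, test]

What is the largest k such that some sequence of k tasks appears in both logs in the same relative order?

4

Pick plan at Sam[1]=Lee[1] → demo at Sam[2]=Lee[4] → sync at Sam[4]=Lee[6] → test at Sam[6]=Lee[8]; all 4 tasks appear in both, in order. The LCS DP gives dp[6][8] = 4, so this is optimal.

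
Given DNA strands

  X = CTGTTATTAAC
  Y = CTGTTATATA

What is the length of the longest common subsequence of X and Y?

Pick C [1,1] → T [2,2] → G [3,3] → T [4,4] → T [5,5] → A [6,6] → T [7,7] → T [8,9] → A [10,10]; all 9 bases appear in both, in order. The LCS DP gives dp[11][10] = 9, so this is optimal.

9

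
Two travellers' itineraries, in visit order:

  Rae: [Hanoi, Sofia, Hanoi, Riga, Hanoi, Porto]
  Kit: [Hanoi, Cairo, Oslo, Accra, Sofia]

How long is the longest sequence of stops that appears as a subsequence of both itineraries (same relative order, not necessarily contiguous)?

Match Hanoi (Rae #1, Kit #1) → Sofia (Rae #2, Kit #5) — 2 stops in the same relative order in both, and the DP table's final entry dp[6][5] is also 2, so no common subsequence is longer.

2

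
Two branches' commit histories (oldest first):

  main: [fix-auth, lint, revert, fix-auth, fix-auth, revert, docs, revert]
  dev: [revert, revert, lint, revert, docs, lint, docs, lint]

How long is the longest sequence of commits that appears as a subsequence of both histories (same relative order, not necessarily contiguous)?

One common subsequence of length 3: lint (main #2, dev #3) → revert (main #3, dev #4) → docs (main #7, dev #7). dp[8][8] = 3 confirms this is the maximum.

3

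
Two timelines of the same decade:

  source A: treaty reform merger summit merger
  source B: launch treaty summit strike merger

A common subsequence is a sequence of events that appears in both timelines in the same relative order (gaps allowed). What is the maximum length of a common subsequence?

3

Taking treaty [1,2], summit [4,3], merger [5,5] gives a common subsequence of length 3. Since dp[5][5] = 3, nothing longer is possible.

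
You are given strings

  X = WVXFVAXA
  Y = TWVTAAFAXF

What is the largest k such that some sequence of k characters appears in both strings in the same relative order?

Let dp[i][j] be the LCS length of the first i characters of X and the first j characters of Y. dp[i][j] = dp[i-1][j-1]+1 when the i-th and j-th characters match, else max(dp[i-1][j], dp[i][j-1]).
    ·  T  W  V  T  A  A  F  A  X  F
 ·  0  0  0  0  0  0  0  0  0  0  0
 W  0  0  1  1  1  1  1  1  1  1  1
 V  0  0  1  2  2  2  2  2  2  2  2
 X  0  0  1  2  2  2  2  2  2  3  3
 F  0  0  1  2  2  2  2  3  3  3  4
 V  0  0  1  2  2  2  2  3  3  3  4
 A  0  0  1  2  2  3  3  3  4  4  4
 X  0  0  1  2  2  3  3  3  4  5  5
 A  0  0  1  2  2  3  4  4  4  5  5
dp[8][10] = 5. One LCS (by backtracking along matches): WVFAX.

5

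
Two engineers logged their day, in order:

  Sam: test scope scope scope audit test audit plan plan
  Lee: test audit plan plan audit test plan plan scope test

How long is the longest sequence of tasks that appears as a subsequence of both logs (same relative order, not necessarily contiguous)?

5

Match test [1,1]; then audit [5,5]; then test [6,6]; then plan [8,7]; then plan [9,8] — 5 tasks in the same relative order in both, and the DP table's final entry dp[9][10] is also 5, so no common subsequence is longer.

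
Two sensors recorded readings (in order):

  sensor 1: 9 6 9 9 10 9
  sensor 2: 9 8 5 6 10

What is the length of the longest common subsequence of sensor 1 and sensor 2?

Match 9 [1,1], 6 [2,4], 10 [5,5] — 3 values in the same relative order in both. dp[6][5] = 3 confirms this is the maximum.

3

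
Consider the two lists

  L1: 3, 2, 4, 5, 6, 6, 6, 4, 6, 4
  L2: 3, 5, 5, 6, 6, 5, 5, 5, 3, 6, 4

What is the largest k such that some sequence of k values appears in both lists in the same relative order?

Match 3 [1,1], 5 [4,3], 6 [5,4], 6 [6,5], 6 [9,10], 4 [10,11] — 6 values in the same relative order in both. Since dp[10][11] = 6, nothing longer is possible.

6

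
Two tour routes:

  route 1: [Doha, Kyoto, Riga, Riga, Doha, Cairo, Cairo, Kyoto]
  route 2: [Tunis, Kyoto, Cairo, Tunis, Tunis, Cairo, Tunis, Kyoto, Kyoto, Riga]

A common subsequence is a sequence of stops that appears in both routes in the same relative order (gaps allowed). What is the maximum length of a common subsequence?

4

Pick Kyoto [2,2] → Cairo [6,3] → Cairo [7,6] → Kyoto [8,9]; all 4 stops appear in both, in order. The LCS DP gives dp[8][10] = 4, so this is optimal.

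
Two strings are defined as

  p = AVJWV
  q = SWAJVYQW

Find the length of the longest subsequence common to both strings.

3

Let dp[i][j] be the LCS length of the first i characters of p and the first j characters of q. dp[i][j] = dp[i-1][j-1]+1 when the i-th and j-th characters match, else max(dp[i-1][j], dp[i][j-1]).
    ·  S  W  A  J  V  Y  Q  W
 ·  0  0  0  0  0  0  0  0  0
 A  0  0  0  1  1  1  1  1  1
 V  0  0  0  1  1  2  2  2  2
 J  0  0  0  1  2  2  2  2  2
 W  0  0  1  1  2  2  2  2  3
 V  0  0  1  1  2  3  3  3  3
dp[5][8] = 3. One LCS (by backtracking along matches): AVW.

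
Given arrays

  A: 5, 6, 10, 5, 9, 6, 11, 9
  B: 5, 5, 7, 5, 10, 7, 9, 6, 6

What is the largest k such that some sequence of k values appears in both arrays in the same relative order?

Let dp[i][j] be the LCS length of the first i values of A and the first j values of B. dp[i][j] = dp[i-1][j-1]+1 when the i-th and j-th values match, else max(dp[i-1][j], dp[i][j-1]).
    ·  5  5  7  5 10  7  9  6  6
 ·  0  0  0  0  0  0  0  0  0  0
 5  0  1  1  1  1  1  1  1  1  1
 6  0  1  1  1  1  1  1  1  2  2
10  0  1  1  1  1  2  2  2  2  2
 5  0  1  2  2  2  2  2  2  2  2
 9  0  1  2  2  2  2  2  3  3  3
 6  0  1  2  2  2  2  2  3  4  4
11  0  1  2  2  2  2  2  3  4  4
 9  0  1  2  2  2  2  2  3  4  4
dp[8][9] = 4. One LCS (by backtracking along matches): 5, 10, 9, 6.

4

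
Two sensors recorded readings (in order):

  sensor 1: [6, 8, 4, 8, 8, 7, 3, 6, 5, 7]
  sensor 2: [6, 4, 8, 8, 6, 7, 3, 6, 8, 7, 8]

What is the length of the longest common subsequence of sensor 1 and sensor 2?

8

Let dp[i][j] be the LCS length of the first i values of sensor 1 and the first j values of sensor 2. dp[i][j] = dp[i-1][j-1]+1 when the i-th and j-th values match, else max(dp[i-1][j], dp[i][j-1]).
    ·  6  4  8  8  6  7  3  6  8  7  8
 ·  0  0  0  0  0  0  0  0  0  0  0  0
 6  0  1  1  1  1  1  1  1  1  1  1  1
 8  0  1  1  2  2  2  2  2  2  2  2  2
 4  0  1  2  2  2  2  2  2  2  2  2  2
 8  0  1  2  3  3  3  3  3  3  3  3  3
 8  0  1  2  3  4  4  4  4  4  4  4  4
 7  0  1  2  3  4  4  5  5  5  5  5  5
 3  0  1  2  3  4  4  5  6  6  6  6  6
 6  0  1  2  3  4  5  5  6  7  7  7  7
 5  0  1  2  3  4  5  5  6  7  7  7  7
 7  0  1  2  3  4  5  6  6  7  7  8  8
dp[10][11] = 8. One LCS (by backtracking along matches): 6, 4, 8, 8, 7, 3, 6, 7.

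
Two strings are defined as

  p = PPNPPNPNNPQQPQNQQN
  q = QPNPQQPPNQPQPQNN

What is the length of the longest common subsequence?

12

Taking P (p #2, q #2) → N (p #3, q #3) → P (p #4, q #4) → P (p #5, q #7) → P (p #7, q #8) → N (p #8, q #9) → P (p #10, q #11) → Q (p #12, q #12) → P (p #13, q #13) → Q (p #14, q #14) → N (p #15, q #15) → N (p #18, q #16) gives a common subsequence of length 12. The LCS DP gives dp[18][16] = 12, so this is optimal.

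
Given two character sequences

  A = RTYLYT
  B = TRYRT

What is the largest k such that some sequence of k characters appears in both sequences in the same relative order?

Let dp[i][j] be the LCS length of the first i characters of A and the first j characters of B. dp[i][j] = dp[i-1][j-1]+1 when the i-th and j-th characters match, else max(dp[i-1][j], dp[i][j-1]).
    ·  T  R  Y  R  T
 ·  0  0  0  0  0  0
 R  0  0  1  1  1  1
 T  0  1  1  1  1  2
 Y  0  1  1  2  2  2
 L  0  1  1  2  2  2
 Y  0  1  1  2  2  2
 T  0  1  1  2  2  3
dp[6][5] = 3. One LCS (by backtracking along matches): RYT.

3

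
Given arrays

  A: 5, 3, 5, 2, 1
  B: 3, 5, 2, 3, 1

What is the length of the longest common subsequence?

One common subsequence of length 4: 3 at A[2]=B[1], 5 at A[3]=B[2], 2 at A[4]=B[3], 1 at A[5]=B[5]. Since dp[5][5] = 4, nothing longer is possible.

4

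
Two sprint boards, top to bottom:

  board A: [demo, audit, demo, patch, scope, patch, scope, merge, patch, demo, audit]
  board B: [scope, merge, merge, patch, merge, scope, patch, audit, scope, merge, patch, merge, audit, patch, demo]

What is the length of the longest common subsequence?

Taking patch [4,4], then scope [5,6], then patch [6,7], then scope [7,9], then merge [8,12], then patch [9,14], then demo [10,15] gives a common subsequence of length 7, and the DP table's final entry dp[11][15] is also 7, so no common subsequence is longer.

7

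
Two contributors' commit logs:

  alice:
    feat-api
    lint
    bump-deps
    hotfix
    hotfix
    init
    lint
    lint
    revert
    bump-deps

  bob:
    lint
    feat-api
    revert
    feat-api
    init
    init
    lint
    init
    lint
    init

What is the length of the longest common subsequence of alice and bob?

4

Pick feat-api [1,4], lint [2,7], init [6,8], lint [7,9]; all 4 commits appear in both, in order, and the DP table's final entry dp[10][10] is also 4, so no common subsequence is longer.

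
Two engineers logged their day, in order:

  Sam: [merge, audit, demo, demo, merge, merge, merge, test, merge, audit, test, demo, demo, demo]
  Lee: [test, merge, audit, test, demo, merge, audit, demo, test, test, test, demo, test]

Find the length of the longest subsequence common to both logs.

Match merge (Sam #1, Lee #2), then audit (Sam #2, Lee #3), then demo (Sam #3, Lee #5), then demo (Sam #4, Lee #8), then test (Sam #8, Lee #10), then test (Sam #11, Lee #11), then demo (Sam #12, Lee #12) — 7 tasks in the same relative order in both. Since dp[14][13] = 7, nothing longer is possible.

7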